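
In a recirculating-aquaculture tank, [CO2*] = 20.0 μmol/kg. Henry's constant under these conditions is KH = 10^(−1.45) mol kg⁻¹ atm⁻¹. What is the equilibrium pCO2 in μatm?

pCO2 = 564 μatm

KH = 10^(−1.45) = 3.548×10^-2 mol kg⁻¹ atm⁻¹
pCO2 = [CO2*]/KH = 20.0×10^-6 / 3.548×10^-2 = 5.64×10^-4 atm = 564 μatm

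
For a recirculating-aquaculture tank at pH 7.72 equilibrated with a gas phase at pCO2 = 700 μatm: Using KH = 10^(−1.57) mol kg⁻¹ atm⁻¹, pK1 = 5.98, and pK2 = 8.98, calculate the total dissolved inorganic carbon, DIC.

DIC = 1.11 mmol/kg

[CO2*] = KH · pCO2 = 10^(−1.57) × 700×10^-6 = 1.884×10^-5 mol/kg
α₀ = 1/(1 + K1/[H⁺] + K1K2/[H⁺]²) = 1/(1 + 10^+1.74 + 10^+0.48) = 0.01696
DIC = [CO2*]/α₀ = 1.884×10^-5 / 0.01696 = 1.11 mmol/kg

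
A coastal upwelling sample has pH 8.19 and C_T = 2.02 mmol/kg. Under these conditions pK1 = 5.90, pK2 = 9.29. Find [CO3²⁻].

α₂ = 1 / (1 + [H⁺]/K2 + [H⁺]²/(K1K2)) = 1 / (1 + 10^+1.10 + 10^-1.19)
   = 1 / (1 + 12.589 + 0.064565) = 1/13.654 = 0.07324
[CO3²⁻] = α₂ × DIC = 0.07324 × 2.02 = 0.148 mmol/kg

[CO3²⁻] = 0.148 mmol/kg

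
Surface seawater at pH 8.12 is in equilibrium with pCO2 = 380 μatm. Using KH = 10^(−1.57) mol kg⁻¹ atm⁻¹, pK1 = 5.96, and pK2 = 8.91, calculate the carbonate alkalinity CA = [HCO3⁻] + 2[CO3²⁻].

[CO2*] = KH · pCO2 = 10^(−1.57) × 380×10^-6 = 1.023×10^-5 mol/kg
α₀ = 1/(1 + K1/[H⁺] + K1K2/[H⁺]²) = 1/(1 + 10^+2.16 + 10^+1.37) = 0.005918
DIC = [CO2*]/α₀ = 1.023×10^-5 / 0.005918 = 1.728 mmol/kg
CA = (α₁ + 2α₂)·DIC = (0.8554 + 2×0.1387) × 1.728 = 1.96 mmol/kg

CA = 1.96 mmol/kg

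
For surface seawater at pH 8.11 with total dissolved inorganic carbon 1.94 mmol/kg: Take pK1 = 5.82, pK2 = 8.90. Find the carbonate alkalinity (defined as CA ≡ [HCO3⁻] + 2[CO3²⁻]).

CA = 2.20 mmol/kg

CA = [HCO3⁻] + 2[CO3²⁻] = (α₁ + 2α₂)·DIC
At pH 8.11: [H⁺]/K1 = 10^-2.29 = 0.0051286, K2/[H⁺] = 10^-0.79 = 0.16218
α₁ = 1/(1 + 0.0051286 + 0.16218) = 1/1.1673 = 0.8567; α₂ = α₁·K2/[H⁺] = 0.1389
α₁ + 2α₂ = 1.1345
CA = 1.1345 × 1.94 = 2.20 mmol/kg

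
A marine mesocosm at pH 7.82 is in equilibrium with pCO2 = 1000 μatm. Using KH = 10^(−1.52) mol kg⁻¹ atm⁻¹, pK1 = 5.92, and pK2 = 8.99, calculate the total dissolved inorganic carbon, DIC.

DIC = 2.59 mmol/kg

[CO2*] = KH · pCO2 = 10^(−1.52) × 1000×10^-6 = 3.020×10^-5 mol/kg
α₀ = 1/(1 + K1/[H⁺] + K1K2/[H⁺]²) = 1/(1 + 10^+1.90 + 10^+0.73) = 0.01165
DIC = [CO2*]/α₀ = 3.020×10^-5 / 0.01165 = 2.59 mmol/kg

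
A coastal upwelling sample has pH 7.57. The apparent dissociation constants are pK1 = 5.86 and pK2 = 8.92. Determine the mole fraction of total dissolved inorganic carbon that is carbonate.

α₂ = 0.0420

α₂ = 1 / (1 + [H⁺]/K2 + [H⁺]²/(K1K2)) = 1 / (1 + 10^+1.35 + 10^-0.36)
   = 1 / (1 + 22.387 + 0.43652) = 1/23.824 = 0.04197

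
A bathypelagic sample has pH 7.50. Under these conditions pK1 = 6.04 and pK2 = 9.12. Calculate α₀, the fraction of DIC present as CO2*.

α₀ = 0.0328

α₀ = 1 / (1 + K1/[H⁺] + K1K2/[H⁺]²) = 1 / (1 + 10^+1.46 + 10^-0.16)
   = 1 / (1 + 28.840 + 0.69183) = 1/30.532 = 0.03275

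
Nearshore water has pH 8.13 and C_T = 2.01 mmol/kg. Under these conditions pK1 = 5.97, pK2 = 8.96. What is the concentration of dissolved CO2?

[CO2*] = 12.0 μmol/kg

α₀ = 1 / (1 + K1/[H⁺] + K1K2/[H⁺]²) = 1 / (1 + 10^+2.16 + 10^+1.33)
   = 1 / (1 + 144.54 + 21.380) = 1/166.92 = 0.005991
[CO2*] = α₀ × DIC = 0.005991 × 2.01 = 0.0120 mmol/kg = 12.0 μmol/kg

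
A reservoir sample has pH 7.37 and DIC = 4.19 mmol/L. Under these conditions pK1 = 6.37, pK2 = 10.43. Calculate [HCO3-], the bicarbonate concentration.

[HCO3⁻] = 3.81 mmol/L

α₁ = 1 / (1 + [H⁺]/K1 + K2/[H⁺]) = 1 / (1 + 10^-1.00 + 10^-3.06)
   = 1 / (1 + 0.10000 + 0.00087096) = 1/1.1009 = 0.9084
[HCO3⁻] = α₁ × DIC = 0.9084 × 4.19 = 3.81 mmol/L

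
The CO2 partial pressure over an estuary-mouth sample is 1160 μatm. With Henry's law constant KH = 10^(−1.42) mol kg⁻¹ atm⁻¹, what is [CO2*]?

[CO2*] = 44.1 μmol/kg

KH = 10^(−1.42) = 3.802×10^-2 mol kg⁻¹ atm⁻¹
[CO2*] = KH · pCO2 = 3.802×10^-2 × 1160×10^-6 atm = 4.41×10^-5 mol/kg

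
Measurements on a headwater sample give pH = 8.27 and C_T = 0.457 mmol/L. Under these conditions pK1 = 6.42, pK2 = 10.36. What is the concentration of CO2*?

[CO2*] = 6.31 μmol/L

α₀ = 1 / (1 + K1/[H⁺] + K1K2/[H⁺]²) = 1 / (1 + 10^+1.85 + 10^-0.24)
   = 1 / (1 + 70.795 + 0.57544) = 1/72.370 = 0.01382
[CO2*] = α₀ × DIC = 0.01382 × 0.457 = 0.00631 mmol/L = 6.31 μmol/L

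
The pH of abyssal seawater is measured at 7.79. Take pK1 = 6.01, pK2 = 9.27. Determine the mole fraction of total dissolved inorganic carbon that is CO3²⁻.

α₂ = 0.0315

α₂ = 1 / (1 + [H⁺]/K2 + [H⁺]²/(K1K2)) = 1 / (1 + 10^+1.48 + 10^-0.30)
   = 1 / (1 + 30.200 + 0.50119) = 1/31.701 = 0.03155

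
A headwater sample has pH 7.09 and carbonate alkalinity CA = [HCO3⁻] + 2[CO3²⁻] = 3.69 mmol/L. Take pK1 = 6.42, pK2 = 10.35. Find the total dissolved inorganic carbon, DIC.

CA = [HCO3⁻] + 2[CO3²⁻] = (α₁ + 2α₂)·DIC
At pH 7.09: [H⁺]/K1 = 10^-0.67 = 0.21380, K2/[H⁺] = 10^-3.26 = 0.00054954
α₁ = 1/(1 + 0.21380 + 0.00054954) = 1/1.2143 = 0.8235; α₂ = α₁·K2/[H⁺] = 0.0004525
α₁ + 2α₂ = 0.8244
DIC = CA / (α₁ + 2α₂) = 3.69 / 0.8244 = 4.48 mmol/L

DIC = 4.48 mmol/L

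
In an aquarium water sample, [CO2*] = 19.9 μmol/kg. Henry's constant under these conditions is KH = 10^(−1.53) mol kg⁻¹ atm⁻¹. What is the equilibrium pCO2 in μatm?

KH = 10^(−1.53) = 2.951×10^-2 mol kg⁻¹ atm⁻¹
pCO2 = [CO2*]/KH = 19.9×10^-6 / 2.951×10^-2 = 6.74×10^-4 atm = 674 μatm

pCO2 = 674 μatm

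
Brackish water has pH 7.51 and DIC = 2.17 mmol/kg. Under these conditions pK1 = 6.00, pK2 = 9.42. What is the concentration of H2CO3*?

α₀ = 1 / (1 + K1/[H⁺] + K1K2/[H⁺]²) = 1 / (1 + 10^+1.51 + 10^-0.40)
   = 1 / (1 + 32.359 + 0.39811) = 1/33.757 = 0.02962
[CO2*] = α₀ × DIC = 0.02962 × 2.17 = 0.0643 mmol/kg

[CO2*] = 0.0643 mmol/kg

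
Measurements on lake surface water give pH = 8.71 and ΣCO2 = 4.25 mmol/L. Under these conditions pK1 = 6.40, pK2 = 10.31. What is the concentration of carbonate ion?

α₂ = 1 / (1 + [H⁺]/K2 + [H⁺]²/(K1K2)) = 1 / (1 + 10^+1.60 + 10^-0.71)
   = 1 / (1 + 39.811 + 0.19498) = 1/41.006 = 0.02439
[CO3²⁻] = α₂ × DIC = 0.02439 × 4.25 = 0.104 mmol/L

[CO3²⁻] = 0.104 mmol/L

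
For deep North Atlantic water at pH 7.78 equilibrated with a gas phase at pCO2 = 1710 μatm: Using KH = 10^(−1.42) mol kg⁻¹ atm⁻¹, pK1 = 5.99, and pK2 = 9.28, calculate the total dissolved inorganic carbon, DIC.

[CO2*] = KH · pCO2 = 10^(−1.42) × 1710×10^-6 = 6.501×10^-5 mol/kg
α₀ = 1/(1 + K1/[H⁺] + K1K2/[H⁺]²) = 1/(1 + 10^+1.79 + 10^+0.29) = 0.01548
DIC = [CO2*]/α₀ = 6.501×10^-5 / 0.01548 = 4.20 mmol/kg

DIC = 4.20 mmol/kg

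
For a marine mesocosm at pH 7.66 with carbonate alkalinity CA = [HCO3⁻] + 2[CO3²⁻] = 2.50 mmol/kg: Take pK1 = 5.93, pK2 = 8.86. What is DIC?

CA = [HCO3⁻] + 2[CO3²⁻] = (α₁ + 2α₂)·DIC
At pH 7.66: [H⁺]/K1 = 10^-1.73 = 0.018621, K2/[H⁺] = 10^-1.20 = 0.063096
α₁ = 1/(1 + 0.018621 + 0.063096) = 1/1.0817 = 0.9245; α₂ = α₁·K2/[H⁺] = 0.05833
α₁ + 2α₂ = 1.0411
DIC = CA / (α₁ + 2α₂) = 2.50 / 1.0411 = 2.40 mmol/kg

DIC = 2.40 mmol/kg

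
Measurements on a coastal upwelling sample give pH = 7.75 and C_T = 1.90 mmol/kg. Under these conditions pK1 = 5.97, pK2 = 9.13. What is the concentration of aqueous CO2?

[CO2*] = 0.0298 mmol/kg

α₀ = 1 / (1 + K1/[H⁺] + K1K2/[H⁺]²) = 1 / (1 + 10^+1.78 + 10^+0.40)
   = 1 / (1 + 60.256 + 2.5119) = 1/63.768 = 0.01568
[CO2*] = α₀ × DIC = 0.01568 × 1.90 = 0.0298 mmol/kg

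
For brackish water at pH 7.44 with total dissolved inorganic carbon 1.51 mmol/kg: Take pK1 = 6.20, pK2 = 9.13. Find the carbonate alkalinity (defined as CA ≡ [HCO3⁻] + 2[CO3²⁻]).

CA = [HCO3⁻] + 2[CO3²⁻] = (α₁ + 2α₂)·DIC
At pH 7.44: [H⁺]/K1 = 10^-1.24 = 0.057544, K2/[H⁺] = 10^-1.69 = 0.020417
α₁ = 1/(1 + 0.057544 + 0.020417) = 1/1.0780 = 0.9277; α₂ = α₁·K2/[H⁺] = 0.01894
α₁ + 2α₂ = 0.9656
CA = 0.9656 × 1.51 = 1.46 mmol/kg

CA = 1.46 mmol/kg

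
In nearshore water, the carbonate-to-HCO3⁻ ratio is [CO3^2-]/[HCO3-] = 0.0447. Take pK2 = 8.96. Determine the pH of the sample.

From K2 = [H⁺][CO3^2-]/[HCO3-]:  pH = pK2 + log₁₀([CO3^2-]/[HCO3-])
log₁₀(0.0447) = -1.350
pH = 8.96 + (-1.350) = 7.61

pH = 7.61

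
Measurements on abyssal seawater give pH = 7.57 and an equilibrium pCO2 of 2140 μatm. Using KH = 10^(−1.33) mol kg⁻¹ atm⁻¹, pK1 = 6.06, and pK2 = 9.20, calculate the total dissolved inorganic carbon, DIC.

DIC = 3.42 mmol/kg

[CO2*] = KH · pCO2 = 10^(−1.33) × 2140×10^-6 = 1.001×10^-4 mol/kg
α₀ = 1/(1 + K1/[H⁺] + K1K2/[H⁺]²) = 1/(1 + 10^+1.51 + 10^-0.12) = 0.02931
DIC = [CO2*]/α₀ = 1.001×10^-4 / 0.02931 = 3.42 mmol/kg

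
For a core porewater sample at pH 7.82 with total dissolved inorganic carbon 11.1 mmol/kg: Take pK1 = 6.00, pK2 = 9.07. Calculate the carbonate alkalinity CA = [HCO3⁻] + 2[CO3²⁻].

CA = [HCO3⁻] + 2[CO3²⁻] = (α₁ + 2α₂)·DIC
At pH 7.82: [H⁺]/K1 = 10^-1.82 = 0.015136, K2/[H⁺] = 10^-1.25 = 0.056234
α₁ = 1/(1 + 0.015136 + 0.056234) = 1/1.0714 = 0.9334; α₂ = α₁·K2/[H⁺] = 0.05249
α₁ + 2α₂ = 1.0384
CA = 1.0384 × 11.1 = 11.5 mmol/kg

CA = 11.5 mmol/kg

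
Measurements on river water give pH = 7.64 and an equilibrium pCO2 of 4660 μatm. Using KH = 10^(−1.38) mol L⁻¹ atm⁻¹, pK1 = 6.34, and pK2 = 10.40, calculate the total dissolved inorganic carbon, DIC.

DIC = 4.08 mmol/L

[CO2*] = KH · pCO2 = 10^(−1.38) × 4660×10^-6 = 1.943×10^-4 mol/L
α₀ = 1/(1 + K1/[H⁺] + K1K2/[H⁺]²) = 1/(1 + 10^+1.30 + 10^-1.46) = 0.04765
DIC = [CO2*]/α₀ = 1.943×10^-4 / 0.04765 = 4.08 mmol/L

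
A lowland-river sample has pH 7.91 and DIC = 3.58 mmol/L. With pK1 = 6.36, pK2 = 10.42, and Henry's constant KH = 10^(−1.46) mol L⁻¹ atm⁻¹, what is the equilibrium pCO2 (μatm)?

pCO2 = 2820 μatm

α₀ = 1 / (1 + K1/[H⁺] + K1K2/[H⁺]²) = 1 / (1 + 10^+1.55 + 10^-0.96)
   = 1 / (1 + 35.481 + 0.10965) = 1/36.591 = 0.02733
[CO2*] = α₀ × DIC = 0.02733 × 3.58 = 0.09784 mmol/L
pCO2 = [CO2*]/KH = 9.784×10^-5 / 3.467×10^-2 = 2820 μatm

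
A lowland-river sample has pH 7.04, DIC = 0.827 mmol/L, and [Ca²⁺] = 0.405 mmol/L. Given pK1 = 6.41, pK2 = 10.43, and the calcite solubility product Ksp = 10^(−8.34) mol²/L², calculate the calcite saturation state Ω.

Ω = 0.0242

α₂ = 1 / (1 + [H⁺]/K2 + [H⁺]²/(K1K2)) = 1 / (1 + 10^+3.39 + 10^+2.76)
   = 1 / (1 + 2454.7 + 575.44) = 1/3031.1 = 0.0003299
[CO3²⁻] = α₂ × DIC = 0.0003299 × 0.827 = 0.0002728 mmol/L = 0.2728 μmol/L
Ksp = 10^(−8.34) = 4.571×10^-9
Ω = [Ca²⁺][CO3²⁻]/Ksp = (0.405×10^-3)(2.728×10^-7) / 4.571×10^-9 = 0.0242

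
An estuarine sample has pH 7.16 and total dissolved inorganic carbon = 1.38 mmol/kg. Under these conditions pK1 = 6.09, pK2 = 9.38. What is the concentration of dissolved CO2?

[CO2*] = 0.108 mmol/kg

α₀ = 1 / (1 + K1/[H⁺] + K1K2/[H⁺]²) = 1 / (1 + 10^+1.07 + 10^-1.15)
   = 1 / (1 + 11.749 + 0.070795) = 1/12.820 = 0.07800
[CO2*] = α₀ × DIC = 0.07800 × 1.38 = 0.108 mmol/kg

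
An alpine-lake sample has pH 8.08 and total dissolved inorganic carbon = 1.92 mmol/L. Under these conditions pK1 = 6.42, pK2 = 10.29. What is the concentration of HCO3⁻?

[HCO3⁻] = 1.87 mmol/L

α₁ = 1 / (1 + [H⁺]/K1 + K2/[H⁺]) = 1 / (1 + 10^-1.66 + 10^-2.21)
   = 1 / (1 + 0.021878 + 0.0061660) = 1/1.0280 = 0.9727
[HCO3⁻] = α₁ × DIC = 0.9727 × 1.92 = 1.87 mmol/L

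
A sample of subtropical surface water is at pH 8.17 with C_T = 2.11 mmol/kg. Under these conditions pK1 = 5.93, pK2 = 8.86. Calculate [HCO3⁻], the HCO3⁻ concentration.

[HCO3⁻] = 1.74 mmol/kg

α₁ = 1 / (1 + [H⁺]/K1 + K2/[H⁺]) = 1 / (1 + 10^-2.24 + 10^-0.69)
   = 1 / (1 + 0.0057544 + 0.20417) = 1/1.2099 = 0.8265
[HCO3⁻] = α₁ × DIC = 0.8265 × 2.11 = 1.74 mmol/kg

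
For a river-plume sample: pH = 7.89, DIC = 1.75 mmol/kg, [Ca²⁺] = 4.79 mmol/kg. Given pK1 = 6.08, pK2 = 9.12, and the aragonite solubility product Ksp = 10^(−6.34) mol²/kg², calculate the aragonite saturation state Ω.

Ω = 1.01

α₂ = 1 / (1 + [H⁺]/K2 + [H⁺]²/(K1K2)) = 1 / (1 + 10^+1.23 + 10^-0.58)
   = 1 / (1 + 16.982 + 0.26303) = 1/18.245 = 0.05481
[CO3²⁻] = α₂ × DIC = 0.05481 × 1.75 = 0.09591 mmol/kg
Ksp = 10^(−6.34) = 4.571×10^-7
Ω = [Ca²⁺][CO3²⁻]/Ksp = (4.79×10^-3)(9.591×10^-5) / 4.571×10^-7 = 1.01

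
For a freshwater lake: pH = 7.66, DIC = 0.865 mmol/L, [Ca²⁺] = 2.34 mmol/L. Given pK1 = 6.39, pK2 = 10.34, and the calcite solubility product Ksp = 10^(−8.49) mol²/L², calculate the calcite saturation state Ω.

Ω = 1.24

α₂ = 1 / (1 + [H⁺]/K2 + [H⁺]²/(K1K2)) = 1 / (1 + 10^+2.68 + 10^+1.41)
   = 1 / (1 + 478.63 + 25.704) = 1/505.33 = 0.001979
[CO3²⁻] = α₂ × DIC = 0.001979 × 0.865 = 0.001712 mmol/L = 1.712 μmol/L
Ksp = 10^(−8.49) = 3.236×10^-9
Ω = [Ca²⁺][CO3²⁻]/Ksp = (2.34×10^-3)(1.712×10^-6) / 3.236×10^-9 = 1.24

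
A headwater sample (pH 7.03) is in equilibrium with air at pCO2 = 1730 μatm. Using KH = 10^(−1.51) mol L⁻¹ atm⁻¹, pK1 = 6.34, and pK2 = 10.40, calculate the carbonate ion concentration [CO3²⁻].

[CO2*] = KH · pCO2 = 10^(−1.51) × 1730×10^-6 = 5.346×10^-5 mol/L
α₀ = 1/(1 + K1/[H⁺] + K1K2/[H⁺]²) = 1/(1 + 10^+0.69 + 10^-2.68) = 0.1695
DIC = [CO2*]/α₀ = 5.346×10^-5 / 0.1695 = 0.3154 mmol/L
[CO3²⁻] = α₂·DIC; α₂ = 0.0003541, so [CO3²⁻] = 0.0003541 × 0.3154 = 0.000112 mmol/L = 0.112 μmol/L

[CO3²⁻] = 0.112 μmol/L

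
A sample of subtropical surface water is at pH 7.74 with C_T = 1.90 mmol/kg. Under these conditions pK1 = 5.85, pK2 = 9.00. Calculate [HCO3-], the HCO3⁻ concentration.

[HCO3⁻] = 1.78 mmol/kg

α₁ = 1 / (1 + [H⁺]/K1 + K2/[H⁺]) = 1 / (1 + 10^-1.89 + 10^-1.26)
   = 1 / (1 + 0.012882 + 0.054954) = 1/1.0678 = 0.9365
[HCO3⁻] = α₁ × DIC = 0.9365 × 1.90 = 1.78 mmol/kg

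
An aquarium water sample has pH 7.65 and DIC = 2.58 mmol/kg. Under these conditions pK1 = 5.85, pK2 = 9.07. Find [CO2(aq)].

[CO2*] = 0.0388 mmol/kg

α₀ = 1 / (1 + K1/[H⁺] + K1K2/[H⁺]²) = 1 / (1 + 10^+1.80 + 10^+0.38)
   = 1 / (1 + 63.096 + 2.3988) = 1/66.495 = 0.01504
[CO2*] = α₀ × DIC = 0.01504 × 2.58 = 0.0388 mmol/kg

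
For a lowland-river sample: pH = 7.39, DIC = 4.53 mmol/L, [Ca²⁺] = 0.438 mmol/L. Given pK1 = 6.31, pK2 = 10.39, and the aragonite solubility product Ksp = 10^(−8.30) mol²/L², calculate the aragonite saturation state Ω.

α₂ = 1 / (1 + [H⁺]/K2 + [H⁺]²/(K1K2)) = 1 / (1 + 10^+3.00 + 10^+1.92)
   = 1 / (1 + 1000.0 + 83.176) = 1/1084.2 = 0.0009224
[CO3²⁻] = α₂ × DIC = 0.0009224 × 4.53 = 0.004178 mmol/L = 4.178 μmol/L
Ksp = 10^(−8.30) = 5.012×10^-9
Ω = [Ca²⁺][CO3²⁻]/Ksp = (0.438×10^-3)(4.178×10^-6) / 5.012×10^-9 = 0.365

Ω = 0.365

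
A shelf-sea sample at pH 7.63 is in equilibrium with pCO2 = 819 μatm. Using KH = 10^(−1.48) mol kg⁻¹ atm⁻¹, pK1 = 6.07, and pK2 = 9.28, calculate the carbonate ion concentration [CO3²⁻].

[CO3²⁻] = 0.0220 mmol/kg

[CO2*] = KH · pCO2 = 10^(−1.48) × 819×10^-6 = 2.712×10^-5 mol/kg
α₀ = 1/(1 + K1/[H⁺] + K1K2/[H⁺]²) = 1/(1 + 10^+1.56 + 10^-0.09) = 0.02623
DIC = [CO2*]/α₀ = 2.712×10^-5 / 0.02623 = 1.034 mmol/kg
[CO3²⁻] = α₂·DIC; α₂ = 0.02132, so [CO3²⁻] = 0.02132 × 1.034 = 0.0220 mmol/kg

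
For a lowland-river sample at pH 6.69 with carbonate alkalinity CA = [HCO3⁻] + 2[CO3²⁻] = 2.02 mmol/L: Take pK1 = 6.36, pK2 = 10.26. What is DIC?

CA = [HCO3⁻] + 2[CO3²⁻] = (α₁ + 2α₂)·DIC
At pH 6.69: [H⁺]/K1 = 10^-0.33 = 0.46774, K2/[H⁺] = 10^-3.57 = 0.00026915
α₁ = 1/(1 + 0.46774 + 0.00026915) = 1/1.4680 = 0.6812; α₂ = α₁·K2/[H⁺] = 0.0001833
α₁ + 2α₂ = 0.6816
DIC = CA / (α₁ + 2α₂) = 2.02 / 0.6816 = 2.96 mmol/L

DIC = 2.96 mmol/L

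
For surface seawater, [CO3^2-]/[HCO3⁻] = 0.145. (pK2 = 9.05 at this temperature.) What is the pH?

From K2 = [H⁺][CO3^2-]/[HCO3⁻]:  pH = pK2 + log₁₀([CO3^2-]/[HCO3⁻])
log₁₀(0.145) = -0.839
pH = 9.05 + (-0.839) = 8.21

pH = 8.21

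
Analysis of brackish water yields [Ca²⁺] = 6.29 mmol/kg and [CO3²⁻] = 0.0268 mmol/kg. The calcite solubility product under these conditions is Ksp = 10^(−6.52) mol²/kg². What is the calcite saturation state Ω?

Ksp = 10^(−6.52) = 3.020×10^-7
Ω = [Ca²⁺][CO3²⁻]/Ksp = (6.29×10^-3)(0.0268×10^-3) / 3.020×10^-7 = 0.558

Ω = 0.558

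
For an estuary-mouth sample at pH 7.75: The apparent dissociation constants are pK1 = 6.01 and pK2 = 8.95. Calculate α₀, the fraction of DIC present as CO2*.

α₀ = 0.0168

α₀ = 1 / (1 + K1/[H⁺] + K1K2/[H⁺]²) = 1 / (1 + 10^+1.74 + 10^+0.54)
   = 1 / (1 + 54.954 + 3.4674) = 1/59.421 = 0.01683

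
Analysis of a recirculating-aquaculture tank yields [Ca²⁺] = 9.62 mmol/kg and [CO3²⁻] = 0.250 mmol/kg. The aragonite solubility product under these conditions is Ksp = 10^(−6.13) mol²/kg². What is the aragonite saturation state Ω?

Ω = 3.24

Ksp = 10^(−6.13) = 7.413×10^-7
Ω = [Ca²⁺][CO3²⁻]/Ksp = (9.62×10^-3)(0.250×10^-3) / 7.413×10^-7 = 3.24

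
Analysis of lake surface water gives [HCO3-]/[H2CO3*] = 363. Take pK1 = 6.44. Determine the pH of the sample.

From K1 = [H⁺][HCO3-]/[H2CO3*]:  pH = pK1 + log₁₀([HCO3-]/[H2CO3*])
log₁₀(363) = +2.560
pH = 6.44 + (+2.560) = 9.00

pH = 9.00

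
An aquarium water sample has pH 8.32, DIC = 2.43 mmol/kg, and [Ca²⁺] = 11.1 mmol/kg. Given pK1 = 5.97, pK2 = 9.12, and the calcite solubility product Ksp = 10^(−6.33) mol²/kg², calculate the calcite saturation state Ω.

α₂ = 1 / (1 + [H⁺]/K2 + [H⁺]²/(K1K2)) = 1 / (1 + 10^+0.80 + 10^-1.55)
   = 1 / (1 + 6.3096 + 0.028184) = 1/7.3378 = 0.1363
[CO3²⁻] = α₂ × DIC = 0.1363 × 2.43 = 0.3312 mmol/kg
Ksp = 10^(−6.33) = 4.677×10^-7
Ω = [Ca²⁺][CO3²⁻]/Ksp = (11.1×10^-3)(3.312×10^-4) / 4.677×10^-7 = 7.86

Ω = 7.86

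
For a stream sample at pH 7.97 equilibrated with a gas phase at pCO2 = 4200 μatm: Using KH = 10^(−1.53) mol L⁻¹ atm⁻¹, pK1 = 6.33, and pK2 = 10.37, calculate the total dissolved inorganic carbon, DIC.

[CO2*] = KH · pCO2 = 10^(−1.53) × 4200×10^-6 = 1.240×10^-4 mol/L
α₀ = 1/(1 + K1/[H⁺] + K1K2/[H⁺]²) = 1/(1 + 10^+1.64 + 10^-0.76) = 0.02231
DIC = [CO2*]/α₀ = 1.240×10^-4 / 0.02231 = 5.56 mmol/L

DIC = 5.56 mmol/L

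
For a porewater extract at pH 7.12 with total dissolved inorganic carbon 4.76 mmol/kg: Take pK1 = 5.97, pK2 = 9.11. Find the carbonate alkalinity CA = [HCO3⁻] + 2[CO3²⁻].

CA = [HCO3⁻] + 2[CO3²⁻] = (α₁ + 2α₂)·DIC
At pH 7.12: [H⁺]/K1 = 10^-1.15 = 0.070795, K2/[H⁺] = 10^-1.99 = 0.010233
α₁ = 1/(1 + 0.070795 + 0.010233) = 1/1.0810 = 0.9250; α₂ = α₁·K2/[H⁺] = 0.009466
α₁ + 2α₂ = 0.9440
CA = 0.9440 × 4.76 = 4.49 mmol/kg

CA = 4.49 mmol/kg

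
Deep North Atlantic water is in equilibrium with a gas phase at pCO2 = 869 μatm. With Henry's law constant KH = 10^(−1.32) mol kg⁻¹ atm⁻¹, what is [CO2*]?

[CO2*] = 41.6 μmol/kg

KH = 10^(−1.32) = 4.786×10^-2 mol kg⁻¹ atm⁻¹
[CO2*] = KH · pCO2 = 4.786×10^-2 × 869×10^-6 atm = 4.16×10^-5 mol/kg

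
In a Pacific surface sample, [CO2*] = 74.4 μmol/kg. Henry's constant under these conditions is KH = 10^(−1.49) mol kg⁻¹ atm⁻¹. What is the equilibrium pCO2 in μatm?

pCO2 = 2300 μatm

KH = 10^(−1.49) = 3.236×10^-2 mol kg⁻¹ atm⁻¹
pCO2 = [CO2*]/KH = 74.4×10^-6 / 3.236×10^-2 = 2.30×10^-3 atm = 2300 μatm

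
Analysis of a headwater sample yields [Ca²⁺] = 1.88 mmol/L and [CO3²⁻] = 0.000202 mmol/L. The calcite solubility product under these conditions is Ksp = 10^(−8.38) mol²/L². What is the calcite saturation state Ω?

Ksp = 10^(−8.38) = 4.169×10^-9
Ω = [Ca²⁺][CO3²⁻]/Ksp = (1.88×10^-3)(0.000202×10^-3) / 4.169×10^-9 = 0.0911

Ω = 0.0911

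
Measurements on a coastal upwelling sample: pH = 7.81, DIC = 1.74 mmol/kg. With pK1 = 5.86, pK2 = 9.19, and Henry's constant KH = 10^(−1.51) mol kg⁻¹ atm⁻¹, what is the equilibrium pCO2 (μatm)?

α₀ = 1 / (1 + K1/[H⁺] + K1K2/[H⁺]²) = 1 / (1 + 10^+1.95 + 10^+0.57)
   = 1 / (1 + 89.125 + 3.7154) = 1/93.840 = 0.01066
[CO2*] = α₀ × DIC = 0.01066 × 1.74 = 0.01854 mmol/kg = 18.54 μmol/kg
pCO2 = [CO2*]/KH = 1.854×10^-5 / 3.090×10^-2 = 600 μatm

pCO2 = 600 μatm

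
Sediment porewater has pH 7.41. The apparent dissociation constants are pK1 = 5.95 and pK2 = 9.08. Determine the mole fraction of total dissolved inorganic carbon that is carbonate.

α₂ = 1 / (1 + [H⁺]/K2 + [H⁺]²/(K1K2)) = 1 / (1 + 10^+1.67 + 10^+0.21)
   = 1 / (1 + 46.774 + 1.6218) = 1/49.395 = 0.02024

α₂ = 0.0202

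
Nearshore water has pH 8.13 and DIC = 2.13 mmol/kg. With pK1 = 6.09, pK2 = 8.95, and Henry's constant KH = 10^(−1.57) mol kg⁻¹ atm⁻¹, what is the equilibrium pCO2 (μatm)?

pCO2 = 622 μatm

α₀ = 1 / (1 + K1/[H⁺] + K1K2/[H⁺]²) = 1 / (1 + 10^+2.04 + 10^+1.22)
   = 1 / (1 + 109.65 + 16.596) = 1/127.24 = 0.007859
[CO2*] = α₀ × DIC = 0.007859 × 2.13 = 0.01674 mmol/kg = 16.74 μmol/kg
pCO2 = [CO2*]/KH = 1.674×10^-5 / 2.692×10^-2 = 622 μatm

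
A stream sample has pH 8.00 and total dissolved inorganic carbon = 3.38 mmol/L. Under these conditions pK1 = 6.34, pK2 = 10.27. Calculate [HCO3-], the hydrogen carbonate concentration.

α₁ = 1 / (1 + [H⁺]/K1 + K2/[H⁺]) = 1 / (1 + 10^-1.66 + 10^-2.27)
   = 1 / (1 + 0.021878 + 0.0053703) = 1/1.0272 = 0.9735
[HCO3⁻] = α₁ × DIC = 0.9735 × 3.38 = 3.29 mmol/L

[HCO3⁻] = 3.29 mmol/L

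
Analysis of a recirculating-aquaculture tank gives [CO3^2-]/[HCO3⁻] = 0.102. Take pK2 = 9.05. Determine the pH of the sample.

pH = 8.06

From K2 = [H⁺][CO3^2-]/[HCO3⁻]:  pH = pK2 + log₁₀([CO3^2-]/[HCO3⁻])
log₁₀(0.102) = -0.991
pH = 9.05 + (-0.991) = 8.06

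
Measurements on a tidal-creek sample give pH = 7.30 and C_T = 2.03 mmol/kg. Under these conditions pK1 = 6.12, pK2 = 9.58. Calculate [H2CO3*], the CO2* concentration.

[CO2*] = 0.125 mmol/kg

α₀ = 1 / (1 + K1/[H⁺] + K1K2/[H⁺]²) = 1 / (1 + 10^+1.18 + 10^-1.10)
   = 1 / (1 + 15.136 + 0.079433) = 1/16.215 = 0.06167
[CO2*] = α₀ × DIC = 0.06167 × 2.03 = 0.125 mmol/kg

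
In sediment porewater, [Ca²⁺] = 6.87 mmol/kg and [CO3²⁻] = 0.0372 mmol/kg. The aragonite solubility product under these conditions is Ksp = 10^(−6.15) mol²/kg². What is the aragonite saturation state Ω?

Ω = 0.361

Ksp = 10^(−6.15) = 7.079×10^-7
Ω = [Ca²⁺][CO3²⁻]/Ksp = (6.87×10^-3)(0.0372×10^-3) / 7.079×10^-7 = 0.361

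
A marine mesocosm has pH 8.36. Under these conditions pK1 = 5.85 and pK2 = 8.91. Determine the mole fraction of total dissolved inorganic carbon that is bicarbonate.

α₁ = 0.778

α₁ = 1 / (1 + [H⁺]/K1 + K2/[H⁺]) = 1 / (1 + 10^-2.51 + 10^-0.55)
   = 1 / (1 + 0.0030903 + 0.28184) = 1/1.2849 = 0.7783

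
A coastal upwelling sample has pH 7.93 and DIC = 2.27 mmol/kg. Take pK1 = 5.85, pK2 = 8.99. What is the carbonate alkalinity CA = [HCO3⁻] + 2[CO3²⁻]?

CA = 2.43 mmol/kg

CA = [HCO3⁻] + 2[CO3²⁻] = (α₁ + 2α₂)·DIC
At pH 7.93: [H⁺]/K1 = 10^-2.08 = 0.0083176, K2/[H⁺] = 10^-1.06 = 0.087096
α₁ = 1/(1 + 0.0083176 + 0.087096) = 1/1.0954 = 0.9129; α₂ = α₁·K2/[H⁺] = 0.07951
α₁ + 2α₂ = 1.0719
CA = 1.0719 × 2.27 = 2.43 mmol/kg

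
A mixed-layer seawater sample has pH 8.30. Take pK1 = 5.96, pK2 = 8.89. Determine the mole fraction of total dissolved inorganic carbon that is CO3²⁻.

α₂ = 1 / (1 + [H⁺]/K2 + [H⁺]²/(K1K2)) = 1 / (1 + 10^+0.59 + 10^-1.75)
   = 1 / (1 + 3.8905 + 0.017783) = 1/4.9082 = 0.2037

α₂ = 0.204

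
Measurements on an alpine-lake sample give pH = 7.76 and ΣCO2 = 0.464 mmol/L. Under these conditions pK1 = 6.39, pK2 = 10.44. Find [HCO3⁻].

[HCO3⁻] = 0.444 mmol/L

α₁ = 1 / (1 + [H⁺]/K1 + K2/[H⁺]) = 1 / (1 + 10^-1.37 + 10^-2.68)
   = 1 / (1 + 0.042658 + 0.0020893) = 1/1.0447 = 0.9572
[HCO3⁻] = α₁ × DIC = 0.9572 × 0.464 = 0.444 mmol/L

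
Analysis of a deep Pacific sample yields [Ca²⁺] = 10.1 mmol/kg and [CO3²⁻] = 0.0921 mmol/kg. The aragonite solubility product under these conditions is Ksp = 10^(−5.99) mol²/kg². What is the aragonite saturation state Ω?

Ksp = 10^(−5.99) = 1.023×10^-6
Ω = [Ca²⁺][CO3²⁻]/Ksp = (10.1×10^-3)(0.0921×10^-3) / 1.023×10^-6 = 0.909

Ω = 0.909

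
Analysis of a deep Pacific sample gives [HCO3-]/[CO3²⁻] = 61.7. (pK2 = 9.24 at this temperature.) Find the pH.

From K2 = [H⁺][CO3²⁻]/[HCO3-]:  pH = pK2 − log₁₀([HCO3-]/[CO3²⁻])
log₁₀(61.7) = +1.790
pH = 9.24 − (+1.790) = 7.45

pH = 7.45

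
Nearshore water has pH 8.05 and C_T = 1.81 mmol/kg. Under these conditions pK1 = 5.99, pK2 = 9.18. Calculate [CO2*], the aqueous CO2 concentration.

α₀ = 1 / (1 + K1/[H⁺] + K1K2/[H⁺]²) = 1 / (1 + 10^+2.06 + 10^+0.93)
   = 1 / (1 + 114.82 + 8.5114) = 1/124.33 = 0.008043
[CO2*] = α₀ × DIC = 0.008043 × 1.81 = 0.0146 mmol/kg = 14.6 μmol/kg

[CO2*] = 14.6 μmol/kg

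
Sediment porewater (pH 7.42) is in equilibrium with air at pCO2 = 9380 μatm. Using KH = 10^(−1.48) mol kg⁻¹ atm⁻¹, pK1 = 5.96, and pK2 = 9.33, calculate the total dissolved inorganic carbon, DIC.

[CO2*] = KH · pCO2 = 10^(−1.48) × 9380×10^-6 = 3.106×10^-4 mol/kg
α₀ = 1/(1 + K1/[H⁺] + K1K2/[H⁺]²) = 1/(1 + 10^+1.46 + 10^-0.45) = 0.03312
DIC = [CO2*]/α₀ = 3.106×10^-4 / 0.03312 = 9.38 mmol/kg

DIC = 9.38 mmol/kg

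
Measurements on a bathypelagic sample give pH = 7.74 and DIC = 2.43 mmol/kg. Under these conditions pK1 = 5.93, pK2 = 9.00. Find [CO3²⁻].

[CO3²⁻] = 0.125 mmol/kg

α₂ = 1 / (1 + [H⁺]/K2 + [H⁺]²/(K1K2)) = 1 / (1 + 10^+1.26 + 10^-0.55)
   = 1 / (1 + 18.197 + 0.28184) = 1/19.479 = 0.05134
[CO3²⁻] = α₂ × DIC = 0.05134 × 2.43 = 0.125 mmol/kg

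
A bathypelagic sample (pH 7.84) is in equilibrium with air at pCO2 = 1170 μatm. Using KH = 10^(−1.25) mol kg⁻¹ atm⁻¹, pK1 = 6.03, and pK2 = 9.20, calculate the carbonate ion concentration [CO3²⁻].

[CO3²⁻] = 0.185 mmol/kg

[CO2*] = KH · pCO2 = 10^(−1.25) × 1170×10^-6 = 6.579×10^-5 mol/kg
α₀ = 1/(1 + K1/[H⁺] + K1K2/[H⁺]²) = 1/(1 + 10^+1.81 + 10^+0.45) = 0.01462
DIC = [CO2*]/α₀ = 6.579×10^-5 / 0.01462 = 4.499 mmol/kg
[CO3²⁻] = α₂·DIC; α₂ = 0.04121, so [CO3²⁻] = 0.04121 × 4.499 = 0.185 mmol/kg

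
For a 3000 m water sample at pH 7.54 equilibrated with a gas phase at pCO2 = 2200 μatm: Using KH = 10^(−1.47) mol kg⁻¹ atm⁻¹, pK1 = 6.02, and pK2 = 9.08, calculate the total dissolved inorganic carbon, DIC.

DIC = 2.61 mmol/kg

[CO2*] = KH · pCO2 = 10^(−1.47) × 2200×10^-6 = 7.455×10^-5 mol/kg
α₀ = 1/(1 + K1/[H⁺] + K1K2/[H⁺]²) = 1/(1 + 10^+1.52 + 10^-0.02) = 0.02852
DIC = [CO2*]/α₀ = 7.455×10^-5 / 0.02852 = 2.61 mmol/kg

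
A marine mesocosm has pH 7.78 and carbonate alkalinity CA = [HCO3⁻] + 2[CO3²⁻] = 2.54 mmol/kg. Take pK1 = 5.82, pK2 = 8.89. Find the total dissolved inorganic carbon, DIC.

CA = [HCO3⁻] + 2[CO3²⁻] = (α₁ + 2α₂)·DIC
At pH 7.78: [H⁺]/K1 = 10^-1.96 = 0.010965, K2/[H⁺] = 10^-1.11 = 0.077625
α₁ = 1/(1 + 0.010965 + 0.077625) = 1/1.0886 = 0.9186; α₂ = α₁·K2/[H⁺] = 0.07131
α₁ + 2α₂ = 1.0612
DIC = CA / (α₁ + 2α₂) = 2.54 / 1.0612 = 2.39 mmol/kg

DIC = 2.39 mmol/kg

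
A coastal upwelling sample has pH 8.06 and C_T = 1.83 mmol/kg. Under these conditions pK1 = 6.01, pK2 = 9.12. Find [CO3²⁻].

α₂ = 1 / (1 + [H⁺]/K2 + [H⁺]²/(K1K2)) = 1 / (1 + 10^+1.06 + 10^-0.99)
   = 1 / (1 + 11.482 + 0.10233) = 1/12.584 = 0.07947
[CO3²⁻] = α₂ × DIC = 0.07947 × 1.83 = 0.145 mmol/kg

[CO3²⁻] = 0.145 mmol/kg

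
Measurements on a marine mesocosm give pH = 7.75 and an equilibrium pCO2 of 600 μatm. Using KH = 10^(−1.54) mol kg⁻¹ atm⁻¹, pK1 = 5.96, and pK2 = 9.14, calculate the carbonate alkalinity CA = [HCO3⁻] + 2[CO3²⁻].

CA = 1.15 mmol/kg

[CO2*] = KH · pCO2 = 10^(−1.54) × 600×10^-6 = 1.730×10^-5 mol/kg
α₀ = 1/(1 + K1/[H⁺] + K1K2/[H⁺]²) = 1/(1 + 10^+1.79 + 10^+0.40) = 0.01534
DIC = [CO2*]/α₀ = 1.730×10^-5 / 0.01534 = 1.128 mmol/kg
CA = (α₁ + 2α₂)·DIC = (0.9461 + 2×0.03854) × 1.128 = 1.15 mmol/kg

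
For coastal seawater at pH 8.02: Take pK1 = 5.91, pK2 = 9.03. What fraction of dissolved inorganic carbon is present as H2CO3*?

α₀ = 0.00702

α₀ = 1 / (1 + K1/[H⁺] + K1K2/[H⁺]²) = 1 / (1 + 10^+2.11 + 10^+1.10)
   = 1 / (1 + 128.82 + 12.589) = 1/142.41 = 0.007022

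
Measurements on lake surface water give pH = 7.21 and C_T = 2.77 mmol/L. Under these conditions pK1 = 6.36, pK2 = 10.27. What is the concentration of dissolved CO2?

[CO2*] = 0.343 mmol/L

α₀ = 1 / (1 + K1/[H⁺] + K1K2/[H⁺]²) = 1 / (1 + 10^+0.85 + 10^-2.21)
   = 1 / (1 + 7.0795 + 0.0061660) = 1/8.0856 = 0.1237
[CO2*] = α₀ × DIC = 0.1237 × 2.77 = 0.343 mmol/L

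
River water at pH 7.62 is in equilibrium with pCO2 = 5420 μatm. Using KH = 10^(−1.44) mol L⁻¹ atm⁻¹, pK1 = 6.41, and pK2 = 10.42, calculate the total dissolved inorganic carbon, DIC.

[CO2*] = KH · pCO2 = 10^(−1.44) × 5420×10^-6 = 1.968×10^-4 mol/L
α₀ = 1/(1 + K1/[H⁺] + K1K2/[H⁺]²) = 1/(1 + 10^+1.21 + 10^-1.59) = 0.05799
DIC = [CO2*]/α₀ = 1.968×10^-4 / 0.05799 = 3.39 mmol/L

DIC = 3.39 mmol/L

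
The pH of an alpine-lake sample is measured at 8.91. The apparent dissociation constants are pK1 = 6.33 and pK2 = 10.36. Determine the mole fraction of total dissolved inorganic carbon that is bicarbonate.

α₁ = 0.963

α₁ = 1 / (1 + [H⁺]/K1 + K2/[H⁺]) = 1 / (1 + 10^-2.58 + 10^-1.45)
   = 1 / (1 + 0.0026303 + 0.035481) = 1/1.0381 = 0.9633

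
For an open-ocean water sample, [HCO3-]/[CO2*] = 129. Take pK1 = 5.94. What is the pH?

From K1 = [H⁺][HCO3-]/[CO2*]:  pH = pK1 + log₁₀([HCO3-]/[CO2*])
log₁₀(129) = +2.111
pH = 5.94 + (+2.111) = 8.05

pH = 8.05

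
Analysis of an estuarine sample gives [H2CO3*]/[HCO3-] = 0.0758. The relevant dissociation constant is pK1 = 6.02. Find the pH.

From K1 = [H⁺][HCO3-]/[H2CO3*]:  pH = pK1 − log₁₀([H2CO3*]/[HCO3-])
log₁₀(0.0758) = -1.120
pH = 6.02 − (-1.120) = 7.14

pH = 7.14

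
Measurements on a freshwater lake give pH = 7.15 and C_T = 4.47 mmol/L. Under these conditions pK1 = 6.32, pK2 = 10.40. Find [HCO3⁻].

[HCO3⁻] = 3.89 mmol/L

α₁ = 1 / (1 + [H⁺]/K1 + K2/[H⁺]) = 1 / (1 + 10^-0.83 + 10^-3.25)
   = 1 / (1 + 0.14791 + 0.00056234) = 1/1.1485 = 0.8707
[HCO3⁻] = α₁ × DIC = 0.8707 × 4.47 = 3.89 mmol/L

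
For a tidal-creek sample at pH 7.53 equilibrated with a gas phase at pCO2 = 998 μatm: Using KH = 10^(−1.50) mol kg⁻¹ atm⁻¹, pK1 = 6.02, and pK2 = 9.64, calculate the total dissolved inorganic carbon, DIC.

[CO2*] = KH · pCO2 = 10^(−1.50) × 998×10^-6 = 3.156×10^-5 mol/kg
α₀ = 1/(1 + K1/[H⁺] + K1K2/[H⁺]²) = 1/(1 + 10^+1.51 + 10^-0.60) = 0.02975
DIC = [CO2*]/α₀ = 3.156×10^-5 / 0.02975 = 1.06 mmol/kg

DIC = 1.06 mmol/kg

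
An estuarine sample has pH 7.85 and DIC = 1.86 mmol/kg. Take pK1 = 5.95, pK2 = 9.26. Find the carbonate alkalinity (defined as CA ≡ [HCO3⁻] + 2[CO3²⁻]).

CA = [HCO3⁻] + 2[CO3²⁻] = (α₁ + 2α₂)·DIC
At pH 7.85: [H⁺]/K1 = 10^-1.90 = 0.012589, K2/[H⁺] = 10^-1.41 = 0.038905
α₁ = 1/(1 + 0.012589 + 0.038905) = 1/1.0515 = 0.9510; α₂ = α₁·K2/[H⁺] = 0.03700
α₁ + 2α₂ = 1.0250
CA = 1.0250 × 1.86 = 1.91 mmol/kg

CA = 1.91 mmol/kg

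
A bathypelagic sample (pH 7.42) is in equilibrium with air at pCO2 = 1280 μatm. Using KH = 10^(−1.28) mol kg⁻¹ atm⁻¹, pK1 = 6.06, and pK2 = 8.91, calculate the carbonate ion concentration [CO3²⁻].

[CO2*] = KH · pCO2 = 10^(−1.28) × 1280×10^-6 = 6.718×10^-5 mol/kg
α₀ = 1/(1 + K1/[H⁺] + K1K2/[H⁺]²) = 1/(1 + 10^+1.36 + 10^-0.13) = 0.04057
DIC = [CO2*]/α₀ = 6.718×10^-5 / 0.04057 = 1.656 mmol/kg
[CO3²⁻] = α₂·DIC; α₂ = 0.03007, so [CO3²⁻] = 0.03007 × 1.656 = 0.0498 mmol/kg

[CO3²⁻] = 0.0498 mmol/kg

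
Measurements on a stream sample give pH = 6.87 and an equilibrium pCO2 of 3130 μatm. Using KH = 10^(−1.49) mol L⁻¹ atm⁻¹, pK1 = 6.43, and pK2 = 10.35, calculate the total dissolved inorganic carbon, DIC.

[CO2*] = KH · pCO2 = 10^(−1.49) × 3130×10^-6 = 1.013×10^-4 mol/L
α₀ = 1/(1 + K1/[H⁺] + K1K2/[H⁺]²) = 1/(1 + 10^+0.44 + 10^-3.04) = 0.2663
DIC = [CO2*]/α₀ = 1.013×10^-4 / 0.2663 = 0.380 mmol/L

DIC = 0.380 mmol/L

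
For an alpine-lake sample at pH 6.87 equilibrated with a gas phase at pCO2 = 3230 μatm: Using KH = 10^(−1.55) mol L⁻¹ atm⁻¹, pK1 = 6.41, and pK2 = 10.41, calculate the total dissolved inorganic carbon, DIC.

DIC = 0.354 mmol/L

[CO2*] = KH · pCO2 = 10^(−1.55) × 3230×10^-6 = 9.103×10^-5 mol/L
α₀ = 1/(1 + K1/[H⁺] + K1K2/[H⁺]²) = 1/(1 + 10^+0.46 + 10^-3.08) = 0.2574
DIC = [CO2*]/α₀ = 9.103×10^-5 / 0.2574 = 0.354 mmol/L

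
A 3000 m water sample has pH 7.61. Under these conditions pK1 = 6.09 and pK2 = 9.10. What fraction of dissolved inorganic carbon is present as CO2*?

α₀ = 1 / (1 + K1/[H⁺] + K1K2/[H⁺]²) = 1 / (1 + 10^+1.52 + 10^+0.03)
   = 1 / (1 + 33.113 + 1.0715) = 1/35.185 = 0.02842

α₀ = 0.0284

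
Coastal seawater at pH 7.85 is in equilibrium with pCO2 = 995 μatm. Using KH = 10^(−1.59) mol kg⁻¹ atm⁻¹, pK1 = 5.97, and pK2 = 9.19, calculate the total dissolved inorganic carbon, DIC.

DIC = 2.05 mmol/kg

[CO2*] = KH · pCO2 = 10^(−1.59) × 995×10^-6 = 2.558×10^-5 mol/kg
α₀ = 1/(1 + K1/[H⁺] + K1K2/[H⁺]²) = 1/(1 + 10^+1.88 + 10^+0.54) = 0.01245
DIC = [CO2*]/α₀ = 2.558×10^-5 / 0.01245 = 2.05 mmol/kg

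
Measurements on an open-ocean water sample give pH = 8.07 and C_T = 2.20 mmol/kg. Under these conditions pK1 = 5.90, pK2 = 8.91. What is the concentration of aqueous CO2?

[CO2*] = 12.9 μmol/kg

α₀ = 1 / (1 + K1/[H⁺] + K1K2/[H⁺]²) = 1 / (1 + 10^+2.17 + 10^+1.33)
   = 1 / (1 + 147.91 + 21.380) = 1/170.29 = 0.005872
[CO2*] = α₀ × DIC = 0.005872 × 2.20 = 0.0129 mmol/kg = 12.9 μmol/kg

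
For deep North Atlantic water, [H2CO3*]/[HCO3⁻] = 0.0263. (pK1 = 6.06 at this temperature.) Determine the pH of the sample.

From K1 = [H⁺][HCO3⁻]/[H2CO3*]:  pH = pK1 − log₁₀([H2CO3*]/[HCO3⁻])
log₁₀(0.0263) = -1.580
pH = 6.06 − (-1.580) = 7.64

pH = 7.64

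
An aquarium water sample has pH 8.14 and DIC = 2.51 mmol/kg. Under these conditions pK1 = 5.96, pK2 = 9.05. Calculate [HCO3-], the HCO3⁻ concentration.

α₁ = 1 / (1 + [H⁺]/K1 + K2/[H⁺]) = 1 / (1 + 10^-2.18 + 10^-0.91)
   = 1 / (1 + 0.0066069 + 0.12303) = 1/1.1296 = 0.8852
[HCO3⁻] = α₁ × DIC = 0.8852 × 2.51 = 2.22 mmol/kg

[HCO3⁻] = 2.22 mmol/kg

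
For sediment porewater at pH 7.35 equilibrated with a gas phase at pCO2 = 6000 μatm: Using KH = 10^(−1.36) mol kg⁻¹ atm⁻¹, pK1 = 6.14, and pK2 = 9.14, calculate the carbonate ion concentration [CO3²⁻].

[CO3²⁻] = 0.0689 mmol/kg

[CO2*] = KH · pCO2 = 10^(−1.36) × 6000×10^-6 = 2.619×10^-4 mol/kg
α₀ = 1/(1 + K1/[H⁺] + K1K2/[H⁺]²) = 1/(1 + 10^+1.21 + 10^-0.58) = 0.05720
DIC = [CO2*]/α₀ = 2.619×10^-4 / 0.05720 = 4.578 mmol/kg
[CO3²⁻] = α₂·DIC; α₂ = 0.01505, so [CO3²⁻] = 0.01505 × 4.578 = 0.0689 mmol/kg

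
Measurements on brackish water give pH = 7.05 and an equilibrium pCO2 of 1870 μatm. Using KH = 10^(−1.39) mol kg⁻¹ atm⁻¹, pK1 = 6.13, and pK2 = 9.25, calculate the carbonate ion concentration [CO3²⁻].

[CO2*] = KH · pCO2 = 10^(−1.39) × 1870×10^-6 = 7.618×10^-5 mol/kg
α₀ = 1/(1 + K1/[H⁺] + K1K2/[H⁺]²) = 1/(1 + 10^+0.92 + 10^-1.28) = 0.1067
DIC = [CO2*]/α₀ = 7.618×10^-5 / 0.1067 = 0.7138 mmol/kg
[CO3²⁻] = α₂·DIC; α₂ = 0.005601, so [CO3²⁻] = 0.005601 × 0.7138 = 0.00400 mmol/kg = 4.00 μmol/kg

[CO3²⁻] = 4.00 μmol/kg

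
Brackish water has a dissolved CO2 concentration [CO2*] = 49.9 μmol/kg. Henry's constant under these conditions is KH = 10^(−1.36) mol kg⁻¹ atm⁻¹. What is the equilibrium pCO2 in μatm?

KH = 10^(−1.36) = 4.365×10^-2 mol kg⁻¹ atm⁻¹
pCO2 = [CO2*]/KH = 49.9×10^-6 / 4.365×10^-2 = 1.14×10^-3 atm = 1140 μatm

pCO2 = 1140 μatm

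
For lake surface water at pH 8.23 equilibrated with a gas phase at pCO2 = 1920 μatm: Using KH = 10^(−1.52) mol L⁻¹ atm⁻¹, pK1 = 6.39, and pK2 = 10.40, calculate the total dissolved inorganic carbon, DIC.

DIC = 4.10 mmol/L

[CO2*] = KH · pCO2 = 10^(−1.52) × 1920×10^-6 = 5.798×10^-5 mol/L
α₀ = 1/(1 + K1/[H⁺] + K1K2/[H⁺]²) = 1/(1 + 10^+1.84 + 10^-0.33) = 0.01415
DIC = [CO2*]/α₀ = 5.798×10^-5 / 0.01415 = 4.10 mmol/L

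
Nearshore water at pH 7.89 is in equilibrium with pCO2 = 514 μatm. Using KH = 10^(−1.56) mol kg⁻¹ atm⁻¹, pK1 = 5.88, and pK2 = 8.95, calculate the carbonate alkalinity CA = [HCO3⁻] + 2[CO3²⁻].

[CO2*] = KH · pCO2 = 10^(−1.56) × 514×10^-6 = 1.416×10^-5 mol/kg
α₀ = 1/(1 + K1/[H⁺] + K1K2/[H⁺]²) = 1/(1 + 10^+2.01 + 10^+0.95) = 0.008909
DIC = [CO2*]/α₀ = 1.416×10^-5 / 0.008909 = 1.589 mmol/kg
CA = (α₁ + 2α₂)·DIC = (0.9117 + 2×0.07940) × 1.589 = 1.70 mmol/kg

CA = 1.70 mmol/kg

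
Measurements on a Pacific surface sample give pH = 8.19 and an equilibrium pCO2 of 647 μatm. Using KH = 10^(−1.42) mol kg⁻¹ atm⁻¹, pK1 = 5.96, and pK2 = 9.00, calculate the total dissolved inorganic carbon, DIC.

[CO2*] = KH · pCO2 = 10^(−1.42) × 647×10^-6 = 2.460×10^-5 mol/kg
α₀ = 1/(1 + K1/[H⁺] + K1K2/[H⁺]²) = 1/(1 + 10^+2.23 + 10^+1.42) = 0.005073
DIC = [CO2*]/α₀ = 2.460×10^-5 / 0.005073 = 4.85 mmol/kg

DIC = 4.85 mmol/kg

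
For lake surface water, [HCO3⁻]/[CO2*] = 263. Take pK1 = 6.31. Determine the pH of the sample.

pH = 8.73

From K1 = [H⁺][HCO3⁻]/[CO2*]:  pH = pK1 + log₁₀([HCO3⁻]/[CO2*])
log₁₀(263) = +2.420
pH = 6.31 + (+2.420) = 8.73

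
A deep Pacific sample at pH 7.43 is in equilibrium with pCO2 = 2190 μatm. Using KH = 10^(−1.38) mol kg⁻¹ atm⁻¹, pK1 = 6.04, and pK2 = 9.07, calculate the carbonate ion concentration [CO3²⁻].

[CO3²⁻] = 0.0513 mmol/kg

[CO2*] = KH · pCO2 = 10^(−1.38) × 2190×10^-6 = 9.129×10^-5 mol/kg
α₀ = 1/(1 + K1/[H⁺] + K1K2/[H⁺]²) = 1/(1 + 10^+1.39 + 10^-0.25) = 0.03830
DIC = [CO2*]/α₀ = 9.129×10^-5 / 0.03830 = 2.384 mmol/kg
[CO3²⁻] = α₂·DIC; α₂ = 0.02154, so [CO3²⁻] = 0.02154 × 2.384 = 0.0513 mmol/kg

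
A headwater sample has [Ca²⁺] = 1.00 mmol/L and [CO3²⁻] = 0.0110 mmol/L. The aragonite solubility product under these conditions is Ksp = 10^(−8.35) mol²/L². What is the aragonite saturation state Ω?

Ω = 2.46

Ksp = 10^(−8.35) = 4.467×10^-9
Ω = [Ca²⁺][CO3²⁻]/Ksp = (1.00×10^-3)(0.0110×10^-3) / 4.467×10^-9 = 2.46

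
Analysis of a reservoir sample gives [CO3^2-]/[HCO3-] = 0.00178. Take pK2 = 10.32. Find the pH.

From K2 = [H⁺][CO3^2-]/[HCO3-]:  pH = pK2 + log₁₀([CO3^2-]/[HCO3-])
log₁₀(0.00178) = -2.750
pH = 10.32 + (-2.750) = 7.57

pH = 7.57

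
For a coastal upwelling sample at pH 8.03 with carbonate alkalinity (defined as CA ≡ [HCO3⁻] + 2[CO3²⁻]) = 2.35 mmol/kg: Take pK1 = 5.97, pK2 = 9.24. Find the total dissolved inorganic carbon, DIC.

DIC = 2.24 mmol/kg

CA = [HCO3⁻] + 2[CO3²⁻] = (α₁ + 2α₂)·DIC
At pH 8.03: [H⁺]/K1 = 10^-2.06 = 0.0087096, K2/[H⁺] = 10^-1.21 = 0.061660
α₁ = 1/(1 + 0.0087096 + 0.061660) = 1/1.0704 = 0.9343; α₂ = α₁·K2/[H⁺] = 0.05761
α₁ + 2α₂ = 1.0495
DIC = CA / (α₁ + 2α₂) = 2.35 / 1.0495 = 2.24 mmol/kg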